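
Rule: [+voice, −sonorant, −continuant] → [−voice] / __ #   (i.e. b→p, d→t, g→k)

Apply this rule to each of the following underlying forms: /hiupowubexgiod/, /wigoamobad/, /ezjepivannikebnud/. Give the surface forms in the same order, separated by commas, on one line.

hiupowubexgiot, wigoamobat, ezjepivannikebnut

/hiupowubexgiod/: /d/ is a voiced stop in word-final position, so it devoices to [t]. → [hiupowubexgiot].
/wigoamobad/: /d/ is a voiced stop in word-final position, so it devoices to [t]. → [wigoamobat].
/ezjepivannikebnud/: /d/ is a voiced stop in word-final position, so it devoices to [t]. → [ezjepivannikebnut].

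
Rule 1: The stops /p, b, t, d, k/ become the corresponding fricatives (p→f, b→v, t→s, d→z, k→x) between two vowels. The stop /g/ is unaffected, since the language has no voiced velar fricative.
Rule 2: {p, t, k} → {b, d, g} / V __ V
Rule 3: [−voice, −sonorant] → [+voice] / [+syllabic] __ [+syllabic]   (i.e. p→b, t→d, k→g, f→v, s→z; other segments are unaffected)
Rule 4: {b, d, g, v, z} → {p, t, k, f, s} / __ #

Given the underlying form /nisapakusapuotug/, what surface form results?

nizavaxuzavuozuk

Rule 1 (intervocalic spirantization): /p/ is a stop between vowels /a/ and /a/, so it spirantizes to the fricative [f]. /k/ is a stop between vowels /a/ and /u/, so it spirantizes to the fricative [x]. /p/ is a stop between vowels /a/ and /u/, so it spirantizes to the fricative [f]. /t/ is a stop between vowels /o/ and /u/, so it spirantizes to the fricative [s]. /nisapakusapuotug/ → nisafaxusafuosug.
Rule 2 (intervocalic voicing): no segment meets the environment; /nisafaxusafuosug/ is unchanged.
Rule 3 (intervocalic voicing): /s/ is a voiceless obstruent between vowels /i/ and /a/, so it voices to [z]. /f/ is a voiceless obstruent between vowels /a/ and /a/, so it voices to [v]. /s/ is a voiceless obstruent between vowels /u/ and /a/, so it voices to [z]. /f/ is a voiceless obstruent between vowels /a/ and /u/, so it voices to [v]. /s/ is a voiceless obstruent between vowels /o/ and /u/, so it voices to [z]. /nisafaxusafuosug/ → nizavaxuzavuozug.
Rule 4 (final devoicing): /g/ is a voiced obstruent in word-final position, so it devoices to [k]. /nizavaxuzavuozug/ → nizavaxuzavuozuk.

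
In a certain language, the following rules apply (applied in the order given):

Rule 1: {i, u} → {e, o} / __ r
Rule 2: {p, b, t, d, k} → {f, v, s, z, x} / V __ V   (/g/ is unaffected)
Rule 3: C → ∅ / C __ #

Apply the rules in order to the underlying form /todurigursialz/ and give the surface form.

tozorigorsial

Rule 1 (pre-rhotic lowering): /u/ is a high vowel immediately before /r/, so it lowers to [o]. /u/ is a high vowel immediately before /r/, so it lowers to [o]. /todurigursialz/ → todorigorsialz.
Rule 2 (intervocalic spirantization): /d/ is a stop between vowels /o/ and /o/, so it spirantizes to the fricative [z]. /todorigorsialz/ → tozorigorsialz.
Rule 3 (final cluster simplification): /z/ is the second consonant of a word-final cluster /lz/, so it deletes. /tozorigorsialz/ → tozorigorsial.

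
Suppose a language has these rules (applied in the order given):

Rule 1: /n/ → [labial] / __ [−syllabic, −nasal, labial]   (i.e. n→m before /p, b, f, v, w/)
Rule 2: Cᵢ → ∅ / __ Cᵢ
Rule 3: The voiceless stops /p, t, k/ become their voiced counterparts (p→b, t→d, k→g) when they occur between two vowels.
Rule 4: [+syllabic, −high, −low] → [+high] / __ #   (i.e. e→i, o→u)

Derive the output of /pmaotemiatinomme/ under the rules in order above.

pmaodemiadinomi

Rule 1 (nasal place assimilation): no segment meets the environment; /pmaotemiatinomme/ is unchanged.
Rule 2 (degemination): /mm/ is a geminate; the first /m/ deletes. /pmaotemiatinomme/ → pmaotemiatinome.
Rule 3 (intervocalic voicing): /t/ is a voiceless stop between vowels /o/ and /e/, so it voices to [d]. /t/ is a voiceless stop between vowels /a/ and /i/, so it voices to [d]. /pmaotemiatinome/ → pmaodemiadinome.
Rule 4 (final vowel raising): /e/ is a mid vowel in word-final position, so it raises to [i]. /pmaodemiadinome/ → pmaodemiadinomi.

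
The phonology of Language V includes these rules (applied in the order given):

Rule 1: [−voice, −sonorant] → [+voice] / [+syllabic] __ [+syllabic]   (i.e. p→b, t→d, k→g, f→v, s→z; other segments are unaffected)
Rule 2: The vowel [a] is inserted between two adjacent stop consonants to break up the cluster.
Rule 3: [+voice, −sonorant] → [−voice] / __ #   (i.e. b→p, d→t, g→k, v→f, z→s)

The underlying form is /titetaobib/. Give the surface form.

tidedaobip

Rule 1 (intervocalic voicing): /t/ is a voiceless obstruent between vowels /i/ and /e/, so it voices to [d]. /t/ is a voiceless obstruent between vowels /e/ and /a/, so it voices to [d]. /titetaobib/ → tidedaobib.
Rule 2 (stop-cluster a-epenthesis): no segment meets the environment; /tidedaobib/ is unchanged.
Rule 3 (final devoicing): /b/ is a voiced obstruent in word-final position, so it devoices to [p]. /tidedaobib/ → tidedaobip.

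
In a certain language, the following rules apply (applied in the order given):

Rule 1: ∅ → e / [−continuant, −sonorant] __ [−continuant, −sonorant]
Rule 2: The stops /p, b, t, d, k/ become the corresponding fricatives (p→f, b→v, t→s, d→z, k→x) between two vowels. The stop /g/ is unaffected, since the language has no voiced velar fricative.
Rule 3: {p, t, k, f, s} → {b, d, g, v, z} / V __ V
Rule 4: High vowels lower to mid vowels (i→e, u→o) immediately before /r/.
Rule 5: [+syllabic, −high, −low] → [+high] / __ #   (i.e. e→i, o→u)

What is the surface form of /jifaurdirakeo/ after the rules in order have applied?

jivaorderaxeu

Rule 1 (stop-cluster e-epenthesis): no segment meets the environment; /jifaurdirakeo/ is unchanged.
Rule 2 (intervocalic spirantization): /k/ is a stop between vowels /a/ and /e/, so it spirantizes to the fricative [x]. /jifaurdirakeo/ → jifaurdiraxeo.
Rule 3 (intervocalic voicing): /f/ is a voiceless obstruent between vowels /i/ and /a/, so it voices to [v]. /jifaurdiraxeo/ → jivaurdiraxeo.
Rule 4 (pre-rhotic lowering): /u/ is a high vowel immediately before /r/, so it lowers to [o]. /i/ is a high vowel immediately before /r/, so it lowers to [e]. /jivaurdiraxeo/ → jivaorderaxeo.
Rule 5 (final vowel raising): /o/ is a mid vowel in word-final position, so it raises to [u]. /jivaorderaxeo/ → jivaorderaxeu.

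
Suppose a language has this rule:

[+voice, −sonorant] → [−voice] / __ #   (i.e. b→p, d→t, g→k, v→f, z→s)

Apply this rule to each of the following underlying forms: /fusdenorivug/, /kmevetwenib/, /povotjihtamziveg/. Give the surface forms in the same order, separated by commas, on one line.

fusdenorivuk, kmevetwenip, povotjihtamzivek

/fusdenorivug/: /g/ is a voiced obstruent in word-final position, so it devoices to [k]. → [fusdenorivuk].
/kmevetwenib/: /b/ is a voiced obstruent in word-final position, so it devoices to [p]. → [kmevetwenip].
/povotjihtamziveg/: /g/ is a voiced obstruent in word-final position, so it devoices to [k]. → [povotjihtamzivek].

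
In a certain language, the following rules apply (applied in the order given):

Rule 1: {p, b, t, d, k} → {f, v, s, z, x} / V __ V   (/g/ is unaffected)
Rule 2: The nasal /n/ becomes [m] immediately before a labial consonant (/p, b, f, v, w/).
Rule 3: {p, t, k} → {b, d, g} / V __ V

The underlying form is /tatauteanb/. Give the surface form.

Rule 1 (intervocalic spirantization): /t/ is a stop between vowels /a/ and /a/, so it spirantizes to the fricative [s]. /t/ is a stop between vowels /u/ and /e/, so it spirantizes to the fricative [s]. /tatauteanb/ → tasauseanb.
Rule 2 (nasal place assimilation): /n/ precedes the labial consonant /b/, so it assimilates in place to [m]. /tasauseanb/ → tasauseamb.
Rule 3 (intervocalic voicing): no segment meets the environment; /tasauseamb/ is unchanged.

tasauseamb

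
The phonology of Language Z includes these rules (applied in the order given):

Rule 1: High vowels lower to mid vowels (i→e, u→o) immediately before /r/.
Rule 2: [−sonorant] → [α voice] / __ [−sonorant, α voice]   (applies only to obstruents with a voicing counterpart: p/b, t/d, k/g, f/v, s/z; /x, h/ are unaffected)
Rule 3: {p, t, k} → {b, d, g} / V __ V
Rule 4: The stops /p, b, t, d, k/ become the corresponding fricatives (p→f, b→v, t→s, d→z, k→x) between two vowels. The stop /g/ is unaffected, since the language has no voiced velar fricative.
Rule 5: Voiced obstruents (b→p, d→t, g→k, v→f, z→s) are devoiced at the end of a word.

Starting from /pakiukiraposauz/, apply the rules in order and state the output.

pagiugeravosaus

Rule 1 (pre-rhotic lowering): /i/ is a high vowel immediately before /r/, so it lowers to [e]. /pakiukiraposauz/ → pakiukeraposauz.
Rule 2 (regressive voicing assimilation): no segment meets the environment; /pakiukeraposauz/ is unchanged.
Rule 3 (intervocalic voicing): /k/ is a voiceless stop between vowels /a/ and /i/, so it voices to [g]. /k/ is a voiceless stop between vowels /u/ and /e/, so it voices to [g]. /p/ is a voiceless stop between vowels /a/ and /o/, so it voices to [b]. /pakiukeraposauz/ → pagiugerabosauz.
Rule 4 (intervocalic spirantization): /b/ is a stop between vowels /a/ and /o/, so it spirantizes to the fricative [v]. /pagiugerabosauz/ → pagiugeravosauz.
Rule 5 (final devoicing): /z/ is a voiced obstruent in word-final position, so it devoices to [s]. /pagiugeravosauz/ → pagiugeravosaus.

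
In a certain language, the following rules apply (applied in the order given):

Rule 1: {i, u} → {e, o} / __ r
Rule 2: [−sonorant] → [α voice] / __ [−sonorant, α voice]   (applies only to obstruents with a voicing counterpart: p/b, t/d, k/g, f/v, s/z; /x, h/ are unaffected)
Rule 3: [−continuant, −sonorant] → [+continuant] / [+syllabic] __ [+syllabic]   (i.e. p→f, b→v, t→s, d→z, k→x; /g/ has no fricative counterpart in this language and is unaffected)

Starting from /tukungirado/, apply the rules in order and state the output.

Rule 1 (pre-rhotic lowering): /i/ is a high vowel immediately before /r/, so it lowers to [e]. /tukungirado/ → tukungerado.
Rule 2 (regressive voicing assimilation): no segment meets the environment; /tukungerado/ is unchanged.
Rule 3 (intervocalic spirantization): /k/ is a stop between vowels /u/ and /u/, so it spirantizes to the fricative [x]. /d/ is a stop between vowels /a/ and /o/, so it spirantizes to the fricative [z]. /tukungerado/ → tuxungerazo.

tuxungerazo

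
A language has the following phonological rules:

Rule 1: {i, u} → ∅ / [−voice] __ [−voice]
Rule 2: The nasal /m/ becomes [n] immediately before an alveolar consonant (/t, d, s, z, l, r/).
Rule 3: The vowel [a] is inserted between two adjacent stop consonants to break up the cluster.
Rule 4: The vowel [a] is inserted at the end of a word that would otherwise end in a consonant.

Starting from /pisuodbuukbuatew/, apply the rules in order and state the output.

psuodabuukabuatewa

Rule 1 (high vowel syncope): /i/ is a high vowel flanked by voiceless consonants /p/ and /s/, so it deletes. /pisuodbuukbuatew/ → psuodbuukbuatew.
Rule 2 (nasal place assimilation): no segment meets the environment; /psuodbuukbuatew/ is unchanged.
Rule 3 (stop-cluster a-epenthesis): /d/ and /b/ form a stop–stop cluster, so [a] is inserted between them. /k/ and /b/ form a stop–stop cluster, so [a] is inserted between them. /psuodbuukbuatew/ → psuodabuukabuatew.
Rule 4 (final a-epenthesis): the form ends in the consonant /w/, so [a] is inserted word-finally. /psuodabuukabuatew/ → psuodabuukabuatewa.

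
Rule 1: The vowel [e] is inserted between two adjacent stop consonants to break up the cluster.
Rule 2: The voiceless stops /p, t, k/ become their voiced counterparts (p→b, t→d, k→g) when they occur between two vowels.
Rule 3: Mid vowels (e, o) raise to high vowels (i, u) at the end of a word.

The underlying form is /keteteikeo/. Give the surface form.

kededeigeu

Rule 1 (stop-cluster e-epenthesis): no segment meets the environment; /keteteikeo/ is unchanged.
Rule 2 (intervocalic voicing): /t/ is a voiceless stop between vowels /e/ and /e/, so it voices to [d]. /t/ is a voiceless stop between vowels /e/ and /e/, so it voices to [d]. /k/ is a voiceless stop between vowels /i/ and /e/, so it voices to [g]. /keteteikeo/ → kededeigeo.
Rule 3 (final vowel raising): /o/ is a mid vowel in word-final position, so it raises to [u]. /kededeigeo/ → kededeigeu.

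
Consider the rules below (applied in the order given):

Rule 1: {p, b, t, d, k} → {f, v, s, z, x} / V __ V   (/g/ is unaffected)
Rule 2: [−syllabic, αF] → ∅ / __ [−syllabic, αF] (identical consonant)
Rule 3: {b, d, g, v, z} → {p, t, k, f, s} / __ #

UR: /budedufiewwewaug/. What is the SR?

Rule 1 (intervocalic spirantization): /d/ is a stop between vowels /u/ and /e/, so it spirantizes to the fricative [z]. /d/ is a stop between vowels /e/ and /u/, so it spirantizes to the fricative [z]. /budedufiewwewaug/ → buzezufiewwewaug.
Rule 2 (degemination): /ww/ is a geminate; the first /w/ deletes. /buzezufiewwewaug/ → buzezufiewewaug.
Rule 3 (final devoicing): /g/ is a voiced obstruent in word-final position, so it devoices to [k]. /buzezufiewewaug/ → buzezufiewewauk.

buzezufiewewauk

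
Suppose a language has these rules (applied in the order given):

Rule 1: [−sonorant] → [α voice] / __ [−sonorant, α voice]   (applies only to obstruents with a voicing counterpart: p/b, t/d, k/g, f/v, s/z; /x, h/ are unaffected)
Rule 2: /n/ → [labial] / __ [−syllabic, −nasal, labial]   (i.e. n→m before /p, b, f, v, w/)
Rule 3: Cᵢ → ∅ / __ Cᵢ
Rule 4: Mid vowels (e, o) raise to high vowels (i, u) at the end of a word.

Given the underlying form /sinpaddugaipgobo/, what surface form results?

Rule 1 (regressive voicing assimilation): /p/ precedes the voiced obstruent /g/, so it voices to [b] by assimilation. /sinpaddugaipgobo/ → sinpaddugaibgobo.
Rule 2 (nasal place assimilation): /n/ precedes the labial consonant /p/, so it assimilates in place to [m]. /sinpaddugaibgobo/ → simpaddugaibgobo.
Rule 3 (degemination): /dd/ is a geminate; the first /d/ deletes. /simpaddugaibgobo/ → simpadugaibgobo.
Rule 4 (final vowel raising): /o/ is a mid vowel in word-final position, so it raises to [u]. /simpadugaibgobo/ → simpadugaibgobu.

simpadugaibgobu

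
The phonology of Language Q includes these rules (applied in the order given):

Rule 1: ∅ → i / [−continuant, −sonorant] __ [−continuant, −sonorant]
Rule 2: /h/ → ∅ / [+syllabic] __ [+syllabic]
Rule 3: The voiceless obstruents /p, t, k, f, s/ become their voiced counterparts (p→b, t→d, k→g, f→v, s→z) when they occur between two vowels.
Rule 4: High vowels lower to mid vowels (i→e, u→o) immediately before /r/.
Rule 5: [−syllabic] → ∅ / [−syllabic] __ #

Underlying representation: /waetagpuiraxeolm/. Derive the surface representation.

waedagibueraxeol

Rule 1 (stop-cluster i-epenthesis): /g/ and /p/ form a stop–stop cluster, so [i] is inserted between them. /waetagpuiraxeolm/ → waetagipuiraxeolm.
Rule 2 (intervocalic h-deletion): no segment meets the environment; /waetagipuiraxeolm/ is unchanged.
Rule 3 (intervocalic voicing): /t/ is a voiceless obstruent between vowels /e/ and /a/, so it voices to [d]. /p/ is a voiceless obstruent between vowels /i/ and /u/, so it voices to [b]. /waetagipuiraxeolm/ → waedagibuiraxeolm.
Rule 4 (pre-rhotic lowering): /i/ is a high vowel immediately before /r/, so it lowers to [e]. /waedagibuiraxeolm/ → waedagibueraxeolm.
Rule 5 (final cluster simplification): /m/ is the second consonant of a word-final cluster /lm/, so it deletes. /waedagibueraxeolm/ → waedagibueraxeol.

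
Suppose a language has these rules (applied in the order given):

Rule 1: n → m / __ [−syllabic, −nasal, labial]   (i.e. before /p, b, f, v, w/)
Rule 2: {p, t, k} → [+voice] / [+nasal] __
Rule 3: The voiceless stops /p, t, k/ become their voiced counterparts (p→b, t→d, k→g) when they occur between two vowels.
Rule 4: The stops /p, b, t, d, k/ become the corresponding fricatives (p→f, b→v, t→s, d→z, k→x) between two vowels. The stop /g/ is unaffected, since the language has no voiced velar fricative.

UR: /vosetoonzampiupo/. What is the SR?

Rule 1 (nasal place assimilation): no segment meets the environment; /vosetoonzampiupo/ is unchanged.
Rule 2 (post-nasal voicing): /p/ is a voiceless stop immediately after the nasal /m/, so it voices to [b]. /vosetoonzampiupo/ → vosetoonzambiupo.
Rule 3 (intervocalic voicing): /t/ is a voiceless stop between vowels /e/ and /o/, so it voices to [d]. /p/ is a voiceless stop between vowels /u/ and /o/, so it voices to [b]. /vosetoonzambiupo/ → vosedoonzambiubo.
Rule 4 (intervocalic spirantization): /d/ is a stop between vowels /e/ and /o/, so it spirantizes to the fricative [z]. /b/ is a stop between vowels /u/ and /o/, so it spirantizes to the fricative [v]. /vosedoonzambiubo/ → vosezoonzambiuvo.

vosezoonzambiuvo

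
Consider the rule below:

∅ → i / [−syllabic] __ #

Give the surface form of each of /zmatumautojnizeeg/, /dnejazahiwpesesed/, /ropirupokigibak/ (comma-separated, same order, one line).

zmatumautojnizeegi, dnejazahiwpesesedi, ropirupokigibaki

/zmatumautojnizeeg/: the form ends in the consonant /g/, so [i] is inserted word-finally. → [zmatumautojnizeegi].
/dnejazahiwpesesed/: the form ends in the consonant /d/, so [i] is inserted word-finally. → [dnejazahiwpesesedi].
/ropirupokigibak/: the form ends in the consonant /k/, so [i] is inserted word-finally. → [ropirupokigibaki].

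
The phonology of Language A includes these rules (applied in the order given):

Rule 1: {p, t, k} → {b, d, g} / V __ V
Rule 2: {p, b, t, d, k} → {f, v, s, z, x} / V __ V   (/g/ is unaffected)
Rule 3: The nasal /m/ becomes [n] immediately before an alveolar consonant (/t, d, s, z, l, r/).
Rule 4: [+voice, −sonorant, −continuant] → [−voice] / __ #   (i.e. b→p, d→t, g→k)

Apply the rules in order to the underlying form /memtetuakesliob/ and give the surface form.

Rule 1 (intervocalic voicing): /t/ is a voiceless stop between vowels /e/ and /u/, so it voices to [d]. /k/ is a voiceless stop between vowels /a/ and /e/, so it voices to [g]. /memtetuakesliob/ → memteduagesliob.
Rule 2 (intervocalic spirantization): /d/ is a stop between vowels /e/ and /u/, so it spirantizes to the fricative [z]. /memteduagesliob/ → memtezuagesliob.
Rule 3 (nasal place assimilation): /m/ precedes the alveolar consonant /t/, so it assimilates in place to [n]. /memtezuagesliob/ → mentezuagesliob.
Rule 4 (final devoicing): /b/ is a voiced stop in word-final position, so it devoices to [p]. /mentezuagesliob/ → mentezuagesliop.

mentezuagesliop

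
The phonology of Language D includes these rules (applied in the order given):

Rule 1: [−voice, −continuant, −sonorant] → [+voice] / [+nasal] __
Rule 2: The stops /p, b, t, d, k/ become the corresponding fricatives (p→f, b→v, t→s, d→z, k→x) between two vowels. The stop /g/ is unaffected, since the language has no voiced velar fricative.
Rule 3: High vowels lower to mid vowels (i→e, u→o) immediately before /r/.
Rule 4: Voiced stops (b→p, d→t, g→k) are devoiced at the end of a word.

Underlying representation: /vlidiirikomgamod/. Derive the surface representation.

Rule 1 (post-nasal voicing): no segment meets the environment; /vlidiirikomgamod/ is unchanged.
Rule 2 (intervocalic spirantization): /d/ is a stop between vowels /i/ and /i/, so it spirantizes to the fricative [z]. /k/ is a stop between vowels /i/ and /o/, so it spirantizes to the fricative [x]. /vlidiirikomgamod/ → vliziirixomgamod.
Rule 3 (pre-rhotic lowering): /i/ is a high vowel immediately before /r/, so it lowers to [e]. /vliziirixomgamod/ → vlizierixomgamod.
Rule 4 (final devoicing): /d/ is a voiced stop in word-final position, so it devoices to [t]. /vlizierixomgamod/ → vlizierixomgamot.

vlizierixomgamot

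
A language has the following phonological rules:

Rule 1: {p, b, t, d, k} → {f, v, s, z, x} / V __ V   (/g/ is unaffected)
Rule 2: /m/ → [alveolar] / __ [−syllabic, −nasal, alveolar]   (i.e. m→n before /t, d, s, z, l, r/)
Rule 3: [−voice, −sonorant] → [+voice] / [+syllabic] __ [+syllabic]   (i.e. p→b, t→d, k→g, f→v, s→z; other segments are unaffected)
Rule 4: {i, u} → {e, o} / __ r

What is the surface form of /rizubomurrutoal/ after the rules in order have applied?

rizuvomorruzoal

Rule 1 (intervocalic spirantization): /b/ is a stop between vowels /u/ and /o/, so it spirantizes to the fricative [v]. /t/ is a stop between vowels /u/ and /o/, so it spirantizes to the fricative [s]. /rizubomurrutoal/ → rizuvomurrusoal.
Rule 2 (nasal place assimilation): no segment meets the environment; /rizuvomurrusoal/ is unchanged.
Rule 3 (intervocalic voicing): /s/ is a voiceless obstruent between vowels /u/ and /o/, so it voices to [z]. /rizuvomurrusoal/ → rizuvomurruzoal.
Rule 4 (pre-rhotic lowering): /u/ is a high vowel immediately before /r/, so it lowers to [o]. /rizuvomurruzoal/ → rizuvomorruzoal.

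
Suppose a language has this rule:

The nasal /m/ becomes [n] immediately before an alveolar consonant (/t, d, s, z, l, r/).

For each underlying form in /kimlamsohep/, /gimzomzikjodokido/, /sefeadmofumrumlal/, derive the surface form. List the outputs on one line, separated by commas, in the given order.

kinlansohep, ginzonzikjodokido, sefeadmofunrunlal

/kimlamsohep/: /m/ precedes the alveolar consonant /l/, so it assimilates in place to [n]. /m/ precedes the alveolar consonant /s/, so it assimilates in place to [n]. → [kinlansohep].
/gimzomzikjodokido/: /m/ precedes the alveolar consonant /z/, so it assimilates in place to [n]. /m/ precedes the alveolar consonant /z/, so it assimilates in place to [n]. → [ginzonzikjodokido].
/sefeadmofumrumlal/: /m/ precedes the alveolar consonant /r/, so it assimilates in place to [n]. /m/ precedes the alveolar consonant /l/, so it assimilates in place to [n]. → [sefeadmofunrunlal].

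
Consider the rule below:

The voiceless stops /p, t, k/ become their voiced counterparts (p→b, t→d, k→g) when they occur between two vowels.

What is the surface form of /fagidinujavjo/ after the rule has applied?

fagidinujavjo

No segment of /fagidinujavjo/ meets the structural description of the rule, so the form surfaces unchanged.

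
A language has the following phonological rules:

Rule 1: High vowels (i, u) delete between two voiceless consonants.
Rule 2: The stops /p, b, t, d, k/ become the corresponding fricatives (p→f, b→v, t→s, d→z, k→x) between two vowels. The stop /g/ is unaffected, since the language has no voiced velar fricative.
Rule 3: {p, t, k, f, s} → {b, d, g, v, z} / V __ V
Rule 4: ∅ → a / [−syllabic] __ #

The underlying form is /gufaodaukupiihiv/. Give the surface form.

Rule 1 (high vowel syncope): /u/ is a high vowel flanked by voiceless consonants /k/ and /p/, so it deletes. /gufaodaukupiihiv/ → gufaodaukpiihiv.
Rule 2 (intervocalic spirantization): /d/ is a stop between vowels /o/ and /a/, so it spirantizes to the fricative [z]. /gufaodaukpiihiv/ → gufaozaukpiihiv.
Rule 3 (intervocalic voicing): /f/ is a voiceless obstruent between vowels /u/ and /a/, so it voices to [v]. /gufaozaukpiihiv/ → guvaozaukpiihiv.
Rule 4 (final a-epenthesis): the form ends in the consonant /v/, so [a] is inserted word-finally. /guvaozaukpiihiv/ → guvaozaukpiihiva.

guvaozaukpiihiva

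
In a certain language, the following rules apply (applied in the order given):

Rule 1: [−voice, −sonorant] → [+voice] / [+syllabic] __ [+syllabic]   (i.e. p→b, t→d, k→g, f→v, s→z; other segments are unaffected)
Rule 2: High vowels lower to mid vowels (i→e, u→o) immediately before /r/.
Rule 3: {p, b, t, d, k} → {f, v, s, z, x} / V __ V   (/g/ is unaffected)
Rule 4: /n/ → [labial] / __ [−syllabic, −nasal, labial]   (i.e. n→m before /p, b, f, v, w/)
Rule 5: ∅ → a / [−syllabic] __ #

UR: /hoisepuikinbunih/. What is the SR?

hoizevuigimbuniha

Rule 1 (intervocalic voicing): /s/ is a voiceless obstruent between vowels /i/ and /e/, so it voices to [z]. /p/ is a voiceless obstruent between vowels /e/ and /u/, so it voices to [b]. /k/ is a voiceless obstruent between vowels /i/ and /i/, so it voices to [g]. /hoisepuikinbunih/ → hoizebuiginbunih.
Rule 2 (pre-rhotic lowering): no segment meets the environment; /hoizebuiginbunih/ is unchanged.
Rule 3 (intervocalic spirantization): /b/ is a stop between vowels /e/ and /u/, so it spirantizes to the fricative [v]. /hoizebuiginbunih/ → hoizevuiginbunih.
Rule 4 (nasal place assimilation): /n/ precedes the labial consonant /b/, so it assimilates in place to [m]. /hoizevuiginbunih/ → hoizevuigimbunih.
Rule 5 (final a-epenthesis): the form ends in the consonant /h/, so [a] is inserted word-finally. /hoizevuigimbunih/ → hoizevuigimbuniha.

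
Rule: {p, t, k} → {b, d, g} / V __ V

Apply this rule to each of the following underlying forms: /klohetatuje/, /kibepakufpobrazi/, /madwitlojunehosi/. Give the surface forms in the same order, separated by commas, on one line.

klohedaduje, kibebagufpobrazi, madwitlojunehosi

/klohetatuje/: /t/ is a voiceless stop between vowels /e/ and /a/, so it voices to [d]. /t/ is a voiceless stop between vowels /a/ and /u/, so it voices to [d]. → [klohedaduje].
/kibepakufpobrazi/: /p/ is a voiceless stop between vowels /e/ and /a/, so it voices to [b]. /k/ is a voiceless stop between vowels /a/ and /u/, so it voices to [g]. → [kibebagufpobrazi].
/madwitlojunehosi/: the rule's environment is not met; surfaces unchanged as [madwitlojunehosi].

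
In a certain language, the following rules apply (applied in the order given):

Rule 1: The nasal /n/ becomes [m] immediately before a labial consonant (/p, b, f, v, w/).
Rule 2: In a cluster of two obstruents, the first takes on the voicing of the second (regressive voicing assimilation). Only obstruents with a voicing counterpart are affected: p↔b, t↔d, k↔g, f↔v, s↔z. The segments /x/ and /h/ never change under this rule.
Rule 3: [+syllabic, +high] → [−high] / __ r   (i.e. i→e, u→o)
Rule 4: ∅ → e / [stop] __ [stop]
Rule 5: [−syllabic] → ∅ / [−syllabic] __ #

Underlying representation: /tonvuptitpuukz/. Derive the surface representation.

Rule 1 (nasal place assimilation): /n/ precedes the labial consonant /v/, so it assimilates in place to [m]. /tonvuptitpuukz/ → tomvuptitpuukz.
Rule 2 (regressive voicing assimilation): /k/ precedes the voiced obstruent /z/, so it voices to [g] by assimilation. /tomvuptitpuukz/ → tomvuptitpuugz.
Rule 3 (pre-rhotic lowering): no segment meets the environment; /tomvuptitpuugz/ is unchanged.
Rule 4 (stop-cluster e-epenthesis): /p/ and /t/ form a stop–stop cluster, so [e] is inserted between them. /t/ and /p/ form a stop–stop cluster, so [e] is inserted between them. /tomvuptitpuugz/ → tomvupetitepuugz.
Rule 5 (final cluster simplification): /z/ is the second consonant of a word-final cluster /gz/, so it deletes. /tomvupetitepuugz/ → tomvupetitepuug.

tomvupetitepuug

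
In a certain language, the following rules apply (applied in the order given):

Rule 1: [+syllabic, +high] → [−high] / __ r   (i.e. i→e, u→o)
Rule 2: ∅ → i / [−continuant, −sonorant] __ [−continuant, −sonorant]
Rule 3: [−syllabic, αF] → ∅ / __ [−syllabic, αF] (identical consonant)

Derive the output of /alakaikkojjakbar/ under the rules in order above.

Rule 1 (pre-rhotic lowering): no segment meets the environment; /alakaikkojjakbar/ is unchanged.
Rule 2 (stop-cluster i-epenthesis): /k/ and /k/ form a stop–stop cluster, so [i] is inserted between them. /k/ and /b/ form a stop–stop cluster, so [i] is inserted between them. /alakaikkojjakbar/ → alakaikikojjakibar.
Rule 3 (degemination): /jj/ is a geminate; the first /j/ deletes. /alakaikikojjakibar/ → alakaikikojakibar.

alakaikikojakibar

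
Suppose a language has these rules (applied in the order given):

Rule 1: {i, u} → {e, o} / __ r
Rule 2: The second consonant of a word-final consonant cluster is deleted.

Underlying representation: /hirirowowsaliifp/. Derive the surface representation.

Rule 1 (pre-rhotic lowering): /i/ is a high vowel immediately before /r/, so it lowers to [e]. /i/ is a high vowel immediately before /r/, so it lowers to [e]. /hirirowowsaliifp/ → hererowowsaliifp.
Rule 2 (final cluster simplification): /p/ is the second consonant of a word-final cluster /fp/, so it deletes. /hererowowsaliifp/ → hererowowsaliif.

hererowowsaliif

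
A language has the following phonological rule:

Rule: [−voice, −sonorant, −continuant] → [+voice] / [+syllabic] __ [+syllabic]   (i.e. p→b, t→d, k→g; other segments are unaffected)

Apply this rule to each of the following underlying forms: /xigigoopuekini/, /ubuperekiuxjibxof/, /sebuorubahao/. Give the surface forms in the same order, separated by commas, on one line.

xigigoobuegini, ububeregiuxjibxof, sebuorubahao

/xigigoopuekini/: /p/ is a voiceless stop between vowels /o/ and /u/, so it voices to [b]. /k/ is a voiceless stop between vowels /e/ and /i/, so it voices to [g]. → [xigigoobuegini].
/ubuperekiuxjibxof/: /p/ is a voiceless stop between vowels /u/ and /e/, so it voices to [b]. /k/ is a voiceless stop between vowels /e/ and /i/, so it voices to [g]. → [ububeregiuxjibxof].
/sebuorubahao/: the rule's environment is not met; surfaces unchanged as [sebuorubahao].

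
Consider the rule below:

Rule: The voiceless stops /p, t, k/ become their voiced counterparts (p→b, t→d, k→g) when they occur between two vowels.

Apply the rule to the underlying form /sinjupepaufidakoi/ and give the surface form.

/p/ is a voiceless stop between vowels /u/ and /e/, so it voices to [b].
/p/ is a voiceless stop between vowels /e/ and /a/, so it voices to [b].
/k/ is a voiceless stop between vowels /a/ and /o/, so it voices to [g].
Surface form: [sinjubebaufidagoi].

sinjubebaufidagoi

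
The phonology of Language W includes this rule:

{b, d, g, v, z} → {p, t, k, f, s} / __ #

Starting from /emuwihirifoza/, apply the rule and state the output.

emuwihirifoza

No segment of /emuwihirifoza/ meets the structural description of the rule, so the form surfaces unchanged.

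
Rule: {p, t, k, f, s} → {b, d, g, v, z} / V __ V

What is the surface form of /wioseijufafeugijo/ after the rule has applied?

/s/ is a voiceless obstruent between vowels /o/ and /e/, so it voices to [z].
/f/ is a voiceless obstruent between vowels /u/ and /a/, so it voices to [v].
/f/ is a voiceless obstruent between vowels /a/ and /e/, so it voices to [v].
Surface form: [wiozeijuvaveugijo].

wiozeijuvaveugijo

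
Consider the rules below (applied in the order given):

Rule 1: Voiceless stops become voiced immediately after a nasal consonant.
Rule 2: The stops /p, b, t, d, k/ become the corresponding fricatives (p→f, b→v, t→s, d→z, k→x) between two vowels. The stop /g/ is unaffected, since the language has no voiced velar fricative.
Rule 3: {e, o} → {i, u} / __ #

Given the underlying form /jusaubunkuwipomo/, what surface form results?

Rule 1 (post-nasal voicing): /k/ is a voiceless stop immediately after the nasal /n/, so it voices to [g]. /jusaubunkuwipomo/ → jusaubunguwipomo.
Rule 2 (intervocalic spirantization): /b/ is a stop between vowels /u/ and /u/, so it spirantizes to the fricative [v]. /p/ is a stop between vowels /i/ and /o/, so it spirantizes to the fricative [f]. /jusaubunguwipomo/ → jusauvunguwifomo.
Rule 3 (final vowel raising): /o/ is a mid vowel in word-final position, so it raises to [u]. /jusauvunguwifomo/ → jusauvunguwifomu.

jusauvunguwifomu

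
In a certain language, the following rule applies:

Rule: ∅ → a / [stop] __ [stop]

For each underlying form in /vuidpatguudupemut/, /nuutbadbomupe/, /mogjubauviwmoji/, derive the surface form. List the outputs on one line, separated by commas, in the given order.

/vuidpatguudupemut/: /d/ and /p/ form a stop–stop cluster, so [a] is inserted between them. /t/ and /g/ form a stop–stop cluster, so [a] is inserted between them. → [vuidapataguudupemut].
/nuutbadbomupe/: /t/ and /b/ form a stop–stop cluster, so [a] is inserted between them. /d/ and /b/ form a stop–stop cluster, so [a] is inserted between them. → [nuutabadabomupe].
/mogjubauviwmoji/: the rule's environment is not met; surfaces unchanged as [mogjubauviwmoji].

vuidapataguudupemut, nuutabadabomupe, mogjubauviwmoji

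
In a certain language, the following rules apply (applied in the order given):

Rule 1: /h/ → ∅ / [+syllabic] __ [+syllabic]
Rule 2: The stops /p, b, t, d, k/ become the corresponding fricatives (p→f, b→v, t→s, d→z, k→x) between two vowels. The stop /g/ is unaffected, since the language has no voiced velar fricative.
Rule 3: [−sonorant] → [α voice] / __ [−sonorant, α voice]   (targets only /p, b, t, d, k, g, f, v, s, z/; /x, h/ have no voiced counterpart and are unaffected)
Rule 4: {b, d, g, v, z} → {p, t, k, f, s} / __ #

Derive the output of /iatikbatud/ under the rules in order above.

iasigbasut

Rule 1 (intervocalic h-deletion): no segment meets the environment; /iatikbatud/ is unchanged.
Rule 2 (intervocalic spirantization): /t/ is a stop between vowels /a/ and /i/, so it spirantizes to the fricative [s]. /t/ is a stop between vowels /a/ and /u/, so it spirantizes to the fricative [s]. /iatikbatud/ → iasikbasud.
Rule 3 (regressive voicing assimilation): /k/ precedes the voiced obstruent /b/, so it voices to [g] by assimilation. /iasikbasud/ → iasigbasud.
Rule 4 (final devoicing): /d/ is a voiced obstruent in word-final position, so it devoices to [t]. /iasigbasud/ → iasigbasut.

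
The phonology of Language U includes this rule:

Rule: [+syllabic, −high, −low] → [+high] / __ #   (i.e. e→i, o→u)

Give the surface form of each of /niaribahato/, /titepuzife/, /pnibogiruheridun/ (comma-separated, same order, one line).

niaribahatu, titepuzifi, pnibogiruheridun

/niaribahato/: /o/ is a mid vowel in word-final position, so it raises to [u]. → [niaribahatu].
/titepuzife/: /e/ is a mid vowel in word-final position, so it raises to [i]. → [titepuzifi].
/pnibogiruheridun/: the rule's environment is not met; surfaces unchanged as [pnibogiruheridun].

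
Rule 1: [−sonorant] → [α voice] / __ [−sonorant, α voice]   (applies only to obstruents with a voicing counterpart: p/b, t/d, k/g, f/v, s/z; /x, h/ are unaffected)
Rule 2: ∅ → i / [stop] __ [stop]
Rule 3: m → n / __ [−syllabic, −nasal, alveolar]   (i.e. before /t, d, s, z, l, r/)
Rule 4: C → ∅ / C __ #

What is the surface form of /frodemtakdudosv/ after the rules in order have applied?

Rule 1 (regressive voicing assimilation): /k/ precedes the voiced obstruent /d/, so it voices to [g] by assimilation. /s/ precedes the voiced obstruent /v/, so it voices to [z] by assimilation. /frodemtakdudosv/ → frodemtagdudozv.
Rule 2 (stop-cluster i-epenthesis): /g/ and /d/ form a stop–stop cluster, so [i] is inserted between them. /frodemtagdudozv/ → frodemtagidudozv.
Rule 3 (nasal place assimilation): /m/ precedes the alveolar consonant /t/, so it assimilates in place to [n]. /frodemtagidudozv/ → frodentagidudozv.
Rule 4 (final cluster simplification): /v/ is the second consonant of a word-final cluster /zv/, so it deletes. /frodentagidudozv/ → frodentagidudoz.

frodentagidudoz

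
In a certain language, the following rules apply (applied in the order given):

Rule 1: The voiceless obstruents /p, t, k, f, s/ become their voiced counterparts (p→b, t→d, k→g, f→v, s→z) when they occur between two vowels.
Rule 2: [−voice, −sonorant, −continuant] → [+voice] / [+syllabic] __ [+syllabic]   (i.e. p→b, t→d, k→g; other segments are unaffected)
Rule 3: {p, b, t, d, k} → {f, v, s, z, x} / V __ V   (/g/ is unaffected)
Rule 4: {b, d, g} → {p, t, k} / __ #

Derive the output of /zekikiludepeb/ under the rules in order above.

zegigiluzevep

Rule 1 (intervocalic voicing): /k/ is a voiceless obstruent between vowels /e/ and /i/, so it voices to [g]. /k/ is a voiceless obstruent between vowels /i/ and /i/, so it voices to [g]. /p/ is a voiceless obstruent between vowels /e/ and /e/, so it voices to [b]. /zekikiludepeb/ → zegigiludebeb.
Rule 2 (intervocalic voicing): no segment meets the environment; /zegigiludebeb/ is unchanged.
Rule 3 (intervocalic spirantization): /d/ is a stop between vowels /u/ and /e/, so it spirantizes to the fricative [z]. /b/ is a stop between vowels /e/ and /e/, so it spirantizes to the fricative [v]. /zegigiludebeb/ → zegigiluzeveb.
Rule 4 (final devoicing): /b/ is a voiced stop in word-final position, so it devoices to [p]. /zegigiluzeveb/ → zegigiluzevep.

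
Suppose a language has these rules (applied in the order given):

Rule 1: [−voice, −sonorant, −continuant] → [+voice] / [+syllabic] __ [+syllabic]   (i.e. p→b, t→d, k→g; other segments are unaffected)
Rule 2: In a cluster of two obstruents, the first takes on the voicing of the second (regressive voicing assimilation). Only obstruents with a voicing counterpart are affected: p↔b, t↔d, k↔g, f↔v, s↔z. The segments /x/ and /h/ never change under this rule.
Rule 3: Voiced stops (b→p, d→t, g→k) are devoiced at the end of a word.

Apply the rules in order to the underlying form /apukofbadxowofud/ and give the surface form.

abugovbatxowofut

Rule 1 (intervocalic voicing): /p/ is a voiceless stop between vowels /a/ and /u/, so it voices to [b]. /k/ is a voiceless stop between vowels /u/ and /o/, so it voices to [g]. /apukofbadxowofud/ → abugofbadxowofud.
Rule 2 (regressive voicing assimilation): /f/ precedes the voiced obstruent /b/, so it voices to [v] by assimilation. /d/ precedes the voiceless obstruent /x/, so it devoices to [t] by assimilation. /abugofbadxowofud/ → abugovbatxowofud.
Rule 3 (final devoicing): /d/ is a voiced stop in word-final position, so it devoices to [t]. /abugovbatxowofud/ → abugovbatxowofut.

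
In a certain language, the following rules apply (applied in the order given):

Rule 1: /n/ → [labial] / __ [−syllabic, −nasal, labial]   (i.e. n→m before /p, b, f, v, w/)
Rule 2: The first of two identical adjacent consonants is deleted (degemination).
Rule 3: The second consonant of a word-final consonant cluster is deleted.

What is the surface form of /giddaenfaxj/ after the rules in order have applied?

gidaemfax

Rule 1 (nasal place assimilation): /n/ precedes the labial consonant /f/, so it assimilates in place to [m]. /giddaenfaxj/ → giddaemfaxj.
Rule 2 (degemination): /dd/ is a geminate; the first /d/ deletes. /giddaemfaxj/ → gidaemfaxj.
Rule 3 (final cluster simplification): /j/ is the second consonant of a word-final cluster /xj/, so it deletes. /gidaemfaxj/ → gidaemfax.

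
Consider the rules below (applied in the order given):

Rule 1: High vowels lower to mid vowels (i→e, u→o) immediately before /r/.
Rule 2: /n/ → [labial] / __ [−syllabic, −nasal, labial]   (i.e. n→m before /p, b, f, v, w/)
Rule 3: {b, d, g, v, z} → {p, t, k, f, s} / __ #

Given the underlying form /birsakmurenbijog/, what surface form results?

Rule 1 (pre-rhotic lowering): /i/ is a high vowel immediately before /r/, so it lowers to [e]. /u/ is a high vowel immediately before /r/, so it lowers to [o]. /birsakmurenbijog/ → bersakmorenbijog.
Rule 2 (nasal place assimilation): /n/ precedes the labial consonant /b/, so it assimilates in place to [m]. /bersakmorenbijog/ → bersakmorembijog.
Rule 3 (final devoicing): /g/ is a voiced obstruent in word-final position, so it devoices to [k]. /bersakmorembijog/ → bersakmorembijok.

bersakmorembijok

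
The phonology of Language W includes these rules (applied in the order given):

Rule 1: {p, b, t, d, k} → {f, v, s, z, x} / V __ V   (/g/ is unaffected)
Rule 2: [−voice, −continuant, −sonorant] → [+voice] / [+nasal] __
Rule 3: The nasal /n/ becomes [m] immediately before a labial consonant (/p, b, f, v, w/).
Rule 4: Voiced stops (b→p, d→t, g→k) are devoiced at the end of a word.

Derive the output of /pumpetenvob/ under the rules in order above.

Rule 1 (intervocalic spirantization): /t/ is a stop between vowels /e/ and /e/, so it spirantizes to the fricative [s]. /pumpetenvob/ → pumpesenvob.
Rule 2 (post-nasal voicing): /p/ is a voiceless stop immediately after the nasal /m/, so it voices to [b]. /pumpesenvob/ → pumbesenvob.
Rule 3 (nasal place assimilation): /n/ precedes the labial consonant /v/, so it assimilates in place to [m]. /pumbesenvob/ → pumbesemvob.
Rule 4 (final devoicing): /b/ is a voiced stop in word-final position, so it devoices to [p]. /pumbesemvob/ → pumbesemvop.

pumbesemvop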